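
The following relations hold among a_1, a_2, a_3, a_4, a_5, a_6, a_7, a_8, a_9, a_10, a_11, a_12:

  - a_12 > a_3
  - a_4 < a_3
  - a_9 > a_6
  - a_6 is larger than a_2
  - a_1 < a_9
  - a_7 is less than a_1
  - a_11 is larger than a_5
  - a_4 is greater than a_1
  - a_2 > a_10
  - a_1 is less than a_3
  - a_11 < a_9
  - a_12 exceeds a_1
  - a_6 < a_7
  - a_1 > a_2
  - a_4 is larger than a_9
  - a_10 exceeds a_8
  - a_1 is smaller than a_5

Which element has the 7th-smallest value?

a_5

Piecing the relations together gives one ordering: a_8 < a_10 < a_2 < a_6 < a_7 < a_1 < a_5 < a_11 < a_9 < a_4 < a_3 < a_12.
Counting 7 from the smallest end gives a_5.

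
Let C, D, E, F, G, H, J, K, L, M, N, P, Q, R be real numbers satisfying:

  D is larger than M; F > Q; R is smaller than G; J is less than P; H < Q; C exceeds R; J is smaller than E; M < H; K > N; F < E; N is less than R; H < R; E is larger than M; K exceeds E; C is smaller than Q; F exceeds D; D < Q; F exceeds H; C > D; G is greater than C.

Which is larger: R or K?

R < C and C < Q give R < Q.
Then Q < F extends the chain to F.
With F < E: R < C < Q < F < E.
Then E < K extends the chain to K.
So R < K; K is the larger of the two.

K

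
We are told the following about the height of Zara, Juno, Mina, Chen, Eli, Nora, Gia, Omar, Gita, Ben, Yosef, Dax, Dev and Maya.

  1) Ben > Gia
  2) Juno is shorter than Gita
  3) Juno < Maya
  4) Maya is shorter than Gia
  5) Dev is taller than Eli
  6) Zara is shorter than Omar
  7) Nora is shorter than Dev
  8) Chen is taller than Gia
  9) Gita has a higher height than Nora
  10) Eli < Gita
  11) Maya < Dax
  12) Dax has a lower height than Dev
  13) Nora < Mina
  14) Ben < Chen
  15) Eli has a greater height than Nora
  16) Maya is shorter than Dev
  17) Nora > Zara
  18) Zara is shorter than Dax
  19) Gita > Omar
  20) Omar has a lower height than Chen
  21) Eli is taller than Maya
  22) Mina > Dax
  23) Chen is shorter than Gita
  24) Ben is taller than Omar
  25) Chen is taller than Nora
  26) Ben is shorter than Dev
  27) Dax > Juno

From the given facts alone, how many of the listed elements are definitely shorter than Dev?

The elements the relations force below Dev are Juno, Zara, Maya, Dax, Gia, Nora, Omar, Ben, Eli — no chain reaches any other.
That is 9.

9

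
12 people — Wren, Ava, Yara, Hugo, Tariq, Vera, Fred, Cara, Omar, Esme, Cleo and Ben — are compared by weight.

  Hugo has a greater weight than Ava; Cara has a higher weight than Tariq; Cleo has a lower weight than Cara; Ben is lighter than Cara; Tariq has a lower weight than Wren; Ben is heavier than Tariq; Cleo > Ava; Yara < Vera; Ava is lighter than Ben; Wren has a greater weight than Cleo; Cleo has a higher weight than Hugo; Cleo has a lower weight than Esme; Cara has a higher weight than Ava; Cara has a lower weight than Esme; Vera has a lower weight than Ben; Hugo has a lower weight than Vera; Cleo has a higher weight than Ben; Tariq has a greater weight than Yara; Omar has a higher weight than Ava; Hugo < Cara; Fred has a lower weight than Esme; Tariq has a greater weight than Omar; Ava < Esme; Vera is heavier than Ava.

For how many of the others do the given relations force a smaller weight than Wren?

8

The elements the relations force below Wren are Ava, Omar, Hugo, Yara, Vera, Tariq, Ben, Cleo — no chain reaches any other.
That is 8.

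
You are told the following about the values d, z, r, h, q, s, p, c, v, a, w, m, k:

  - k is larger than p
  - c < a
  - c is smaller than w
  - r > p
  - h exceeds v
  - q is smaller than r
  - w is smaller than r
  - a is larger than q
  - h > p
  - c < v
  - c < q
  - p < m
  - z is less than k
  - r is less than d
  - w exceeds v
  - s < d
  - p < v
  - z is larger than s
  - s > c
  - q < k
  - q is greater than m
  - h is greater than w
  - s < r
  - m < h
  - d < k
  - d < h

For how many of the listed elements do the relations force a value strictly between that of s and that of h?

The relations place s below h. An element lies strictly between them when it is forced above s and also forced below h.
Above s: {r, d, z, k}. Below h: {p, m, c, v, w, q, r, d}.
Intersection: {r, d} — 2.

2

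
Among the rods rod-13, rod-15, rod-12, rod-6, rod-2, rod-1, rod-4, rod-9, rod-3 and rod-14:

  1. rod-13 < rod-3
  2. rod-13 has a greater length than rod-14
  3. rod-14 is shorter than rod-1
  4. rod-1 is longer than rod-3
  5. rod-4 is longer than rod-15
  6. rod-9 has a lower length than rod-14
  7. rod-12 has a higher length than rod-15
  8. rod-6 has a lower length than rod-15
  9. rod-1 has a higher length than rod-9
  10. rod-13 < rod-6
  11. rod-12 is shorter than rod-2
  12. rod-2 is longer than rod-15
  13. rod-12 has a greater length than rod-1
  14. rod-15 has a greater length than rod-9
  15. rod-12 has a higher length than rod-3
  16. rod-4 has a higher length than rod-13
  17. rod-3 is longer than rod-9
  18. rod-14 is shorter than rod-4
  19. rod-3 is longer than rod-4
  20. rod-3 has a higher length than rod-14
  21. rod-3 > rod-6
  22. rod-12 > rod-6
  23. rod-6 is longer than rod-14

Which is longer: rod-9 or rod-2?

rod-2

rod-9 < rod-14 and rod-14 < rod-13 give rod-9 < rod-13.
With rod-13 < rod-6: rod-9 < rod-14 < rod-13 < rod-6.
With rod-6 < rod-15: rod-9 < rod-14 < rod-13 < rod-6 < rod-15.
With rod-15 < rod-4: rod-9 < rod-14 < rod-13 < rod-6 < rod-15 < rod-4.
Then rod-4 < rod-3 extends the chain to rod-3.
Then rod-3 < rod-1 extends the chain to rod-1.
Then rod-1 < rod-12 extends the chain to rod-12.
With rod-12 < rod-2: rod-9 < rod-14 < rod-13 < rod-6 < rod-15 < rod-4 < rod-3 < rod-1 < rod-12 < rod-2.
So rod-9 < rod-2; rod-2 is the longer of the two.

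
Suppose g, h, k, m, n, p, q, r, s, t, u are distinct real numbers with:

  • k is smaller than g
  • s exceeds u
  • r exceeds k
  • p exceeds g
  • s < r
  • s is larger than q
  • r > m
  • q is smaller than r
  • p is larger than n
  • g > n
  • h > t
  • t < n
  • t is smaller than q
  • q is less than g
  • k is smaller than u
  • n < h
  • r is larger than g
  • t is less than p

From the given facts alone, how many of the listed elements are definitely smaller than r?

8

Directly below r: q, m, k, g, s.
One step further: t, n, u (8 so far).
No other element is forced below r by the given relations, so the count is 8.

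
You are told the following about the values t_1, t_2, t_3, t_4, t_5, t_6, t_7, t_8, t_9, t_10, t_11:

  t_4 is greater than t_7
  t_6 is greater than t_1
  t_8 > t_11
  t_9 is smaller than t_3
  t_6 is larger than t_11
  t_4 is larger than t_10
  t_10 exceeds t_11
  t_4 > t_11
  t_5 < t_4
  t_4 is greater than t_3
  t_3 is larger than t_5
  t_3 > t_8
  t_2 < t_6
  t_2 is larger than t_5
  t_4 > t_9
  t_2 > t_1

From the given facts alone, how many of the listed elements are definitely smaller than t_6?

4

From t_6 the given relations immediately reach t_11, t_1, t_2.
From those, t_5 — 4 in total.
No other element is forced below t_6 by the given relations, so the count is 4.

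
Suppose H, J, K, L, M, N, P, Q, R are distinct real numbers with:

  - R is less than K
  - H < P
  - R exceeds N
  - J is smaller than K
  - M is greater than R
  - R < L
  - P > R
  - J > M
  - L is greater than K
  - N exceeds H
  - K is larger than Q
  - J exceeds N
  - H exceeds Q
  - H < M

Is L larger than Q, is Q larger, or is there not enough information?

Q < H and H < N give Q < N.
With N < R: Q < H < N < R.
With R < M: Q < H < N < R < M.
With M < J: Q < H < N < R < M < J.
Then J < K extends the chain to K.
With K < L: Q < H < N < R < M < J < K < L.
So L is larger.

L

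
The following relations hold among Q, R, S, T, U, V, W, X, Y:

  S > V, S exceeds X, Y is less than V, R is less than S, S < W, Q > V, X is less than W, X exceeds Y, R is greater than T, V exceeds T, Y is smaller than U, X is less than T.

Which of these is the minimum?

Y

X is not least since Y < X; T is not least since X < T; R is not least since T < R; V is not least since T < V; S is not least since X < S; W is not least since S < W; U is not least since Y < U; Q is not least since V < Q.
Only Y has nothing below it, so Y is the minimum.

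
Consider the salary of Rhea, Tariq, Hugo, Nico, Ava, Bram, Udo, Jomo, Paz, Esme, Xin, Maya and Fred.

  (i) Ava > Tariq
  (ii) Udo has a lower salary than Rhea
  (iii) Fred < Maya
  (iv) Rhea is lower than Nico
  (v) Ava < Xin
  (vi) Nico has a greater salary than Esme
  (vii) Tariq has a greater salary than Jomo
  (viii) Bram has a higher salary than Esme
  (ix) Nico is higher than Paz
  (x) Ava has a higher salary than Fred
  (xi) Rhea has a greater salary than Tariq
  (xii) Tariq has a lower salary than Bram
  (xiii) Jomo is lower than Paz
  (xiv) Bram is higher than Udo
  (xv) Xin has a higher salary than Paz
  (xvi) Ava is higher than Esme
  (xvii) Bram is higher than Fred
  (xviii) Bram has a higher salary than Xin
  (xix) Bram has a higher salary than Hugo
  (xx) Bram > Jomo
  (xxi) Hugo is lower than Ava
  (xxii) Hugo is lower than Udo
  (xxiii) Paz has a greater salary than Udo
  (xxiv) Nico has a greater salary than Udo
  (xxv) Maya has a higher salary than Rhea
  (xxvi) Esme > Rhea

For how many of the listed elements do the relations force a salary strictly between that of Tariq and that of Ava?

The relations place Tariq below Ava. An element lies strictly between them when it is forced above Tariq and also forced below Ava.
Above Tariq: {Rhea, Esme, Maya, Xin, Nico, Bram}. Below Ava: {Hugo, Fred, Jomo, Udo, Rhea, Esme}.
Intersection: {Rhea, Esme} — 2.

2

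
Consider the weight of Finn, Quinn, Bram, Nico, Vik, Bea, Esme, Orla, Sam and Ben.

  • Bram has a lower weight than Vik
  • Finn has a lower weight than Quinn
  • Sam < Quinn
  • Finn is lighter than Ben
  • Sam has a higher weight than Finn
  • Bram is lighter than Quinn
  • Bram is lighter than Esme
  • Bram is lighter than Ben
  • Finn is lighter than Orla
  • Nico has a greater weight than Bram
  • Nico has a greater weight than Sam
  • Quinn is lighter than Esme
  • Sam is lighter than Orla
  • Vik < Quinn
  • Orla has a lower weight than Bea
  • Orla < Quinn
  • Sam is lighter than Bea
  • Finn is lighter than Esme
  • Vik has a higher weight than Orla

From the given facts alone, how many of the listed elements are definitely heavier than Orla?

4

The elements the relations force above Orla are Vik, Quinn, Bea, Esme — no chain reaches any other.
That is 4.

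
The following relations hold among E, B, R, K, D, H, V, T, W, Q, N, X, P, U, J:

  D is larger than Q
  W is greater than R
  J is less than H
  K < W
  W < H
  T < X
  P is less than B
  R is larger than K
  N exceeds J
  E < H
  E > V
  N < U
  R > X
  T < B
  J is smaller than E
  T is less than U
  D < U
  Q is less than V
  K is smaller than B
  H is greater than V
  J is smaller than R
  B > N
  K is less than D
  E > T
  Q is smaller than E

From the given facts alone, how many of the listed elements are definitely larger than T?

The elements the relations force above T are X, R, W, B, E, U, H — no chain reaches any other.
That is 7.

7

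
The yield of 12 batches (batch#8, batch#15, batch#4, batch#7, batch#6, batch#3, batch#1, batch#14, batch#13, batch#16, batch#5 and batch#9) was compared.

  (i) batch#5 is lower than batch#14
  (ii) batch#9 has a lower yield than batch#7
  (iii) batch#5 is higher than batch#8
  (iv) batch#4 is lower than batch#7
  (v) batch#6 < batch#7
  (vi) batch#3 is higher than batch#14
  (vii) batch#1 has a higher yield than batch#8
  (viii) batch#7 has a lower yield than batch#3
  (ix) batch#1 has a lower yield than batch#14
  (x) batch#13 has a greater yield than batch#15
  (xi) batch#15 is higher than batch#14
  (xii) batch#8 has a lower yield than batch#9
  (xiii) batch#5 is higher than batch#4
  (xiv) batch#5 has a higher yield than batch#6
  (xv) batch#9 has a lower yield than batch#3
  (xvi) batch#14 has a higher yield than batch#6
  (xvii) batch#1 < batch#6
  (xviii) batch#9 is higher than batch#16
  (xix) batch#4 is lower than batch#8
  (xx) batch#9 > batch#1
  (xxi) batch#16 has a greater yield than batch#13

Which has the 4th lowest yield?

The consecutive relations fix a unique order: batch#4 < batch#8 < batch#1 < batch#6 < batch#5 < batch#14 < batch#15 < batch#13 < batch#16 < batch#9 < batch#7 < batch#3.
Counting 4 from the smallest end gives batch#6.

batch#6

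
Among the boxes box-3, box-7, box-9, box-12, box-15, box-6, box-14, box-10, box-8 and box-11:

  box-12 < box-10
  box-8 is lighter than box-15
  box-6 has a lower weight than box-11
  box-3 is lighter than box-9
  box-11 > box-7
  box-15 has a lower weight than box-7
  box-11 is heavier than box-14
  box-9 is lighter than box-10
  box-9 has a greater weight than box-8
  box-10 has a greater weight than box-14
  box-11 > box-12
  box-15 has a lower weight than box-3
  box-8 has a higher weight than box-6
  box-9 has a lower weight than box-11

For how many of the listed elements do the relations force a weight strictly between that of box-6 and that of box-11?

Chaining upward from box-6 reaches: box-8, box-15, box-3, box-9, box-7, box-10.
Chaining downward from box-11 reaches: box-14, box-12, box-8, box-15, box-3, box-9, box-7.
Strictly between box-6 and box-11 are those in both lists: box-8, box-15, box-3, box-9, box-7 — 5 elements.

5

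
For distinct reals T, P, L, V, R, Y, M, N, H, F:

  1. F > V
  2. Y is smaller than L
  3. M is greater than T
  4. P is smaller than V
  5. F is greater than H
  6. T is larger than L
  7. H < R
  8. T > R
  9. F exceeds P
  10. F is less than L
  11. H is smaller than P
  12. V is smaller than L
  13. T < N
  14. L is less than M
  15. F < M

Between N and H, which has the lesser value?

H

H < P and P < V give H < V.
Then V < F extends the chain to F.
With F < L: H < P < V < F < L.
Then L < T extends the chain to T.
Then T < N extends the chain to N.
So H < N; H is the smaller of the two.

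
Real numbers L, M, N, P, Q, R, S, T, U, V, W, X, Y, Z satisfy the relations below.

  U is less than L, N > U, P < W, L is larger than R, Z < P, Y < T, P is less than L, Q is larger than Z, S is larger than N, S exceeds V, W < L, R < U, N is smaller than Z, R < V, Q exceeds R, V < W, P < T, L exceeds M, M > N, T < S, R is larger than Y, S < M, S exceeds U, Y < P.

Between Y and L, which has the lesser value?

Y < R and R < U give Y < U.
With U < N: Y < R < U < N.
With N < Z: Y < R < U < N < Z.
Then Z < P extends the chain to P.
Then P < T extends the chain to T.
Then T < S extends the chain to S.
Then S < M extends the chain to M.
Then M < L extends the chain to L.
So Y < L; Y is the smaller of the two.

Y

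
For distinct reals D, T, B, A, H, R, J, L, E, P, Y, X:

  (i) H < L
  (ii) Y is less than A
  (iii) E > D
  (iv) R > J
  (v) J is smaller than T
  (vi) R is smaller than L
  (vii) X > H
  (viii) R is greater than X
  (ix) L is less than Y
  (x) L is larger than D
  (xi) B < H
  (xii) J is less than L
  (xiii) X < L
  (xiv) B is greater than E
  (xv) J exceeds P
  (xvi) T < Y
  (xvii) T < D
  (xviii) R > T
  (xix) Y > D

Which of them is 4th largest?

The consecutive relations fix a unique order: P < J < T < D < E < B < H < X < R < L < Y < A.
Counting 4 from the largest end gives R.

R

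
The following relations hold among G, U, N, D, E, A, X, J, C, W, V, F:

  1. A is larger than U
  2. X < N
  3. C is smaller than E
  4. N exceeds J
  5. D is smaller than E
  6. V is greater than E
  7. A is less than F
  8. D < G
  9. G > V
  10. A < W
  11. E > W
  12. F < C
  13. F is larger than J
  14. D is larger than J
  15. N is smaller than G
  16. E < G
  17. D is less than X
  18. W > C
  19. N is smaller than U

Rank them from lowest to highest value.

J < D < X < N < U < A < F < C < W < E < V < G

Each adjacent pair is fixed by a given relation: J < D; D < X; X < N; N < U; U < A; A < F; F < C; C < W; W < E; E < V; V < G. Chaining them end to end gives the full order.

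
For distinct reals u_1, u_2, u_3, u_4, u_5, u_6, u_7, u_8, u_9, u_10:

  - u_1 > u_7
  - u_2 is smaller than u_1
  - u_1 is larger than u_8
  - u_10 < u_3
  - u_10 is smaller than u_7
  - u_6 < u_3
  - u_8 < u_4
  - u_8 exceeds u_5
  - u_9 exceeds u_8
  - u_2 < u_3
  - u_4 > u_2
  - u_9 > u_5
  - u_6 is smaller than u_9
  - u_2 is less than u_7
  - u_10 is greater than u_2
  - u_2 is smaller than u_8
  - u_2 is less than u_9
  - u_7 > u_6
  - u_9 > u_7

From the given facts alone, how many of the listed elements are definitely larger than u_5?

Directly above u_5: u_8, u_9.
One step further: u_4, u_1 (4 so far).
No other element is forced above u_5 by the given relations, so the count is 4.

4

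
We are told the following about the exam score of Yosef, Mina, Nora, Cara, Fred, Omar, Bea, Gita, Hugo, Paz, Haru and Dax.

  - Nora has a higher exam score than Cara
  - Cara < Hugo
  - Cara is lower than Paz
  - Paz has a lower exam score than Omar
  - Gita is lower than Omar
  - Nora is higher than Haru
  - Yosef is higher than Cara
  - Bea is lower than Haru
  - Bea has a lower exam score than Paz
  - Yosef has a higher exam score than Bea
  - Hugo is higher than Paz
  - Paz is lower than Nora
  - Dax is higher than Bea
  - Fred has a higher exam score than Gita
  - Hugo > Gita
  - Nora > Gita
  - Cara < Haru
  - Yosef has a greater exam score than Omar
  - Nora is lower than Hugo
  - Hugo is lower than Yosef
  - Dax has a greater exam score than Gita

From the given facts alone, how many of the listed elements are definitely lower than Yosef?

8

Directly below Yosef: Bea, Cara, Omar, Hugo.
One step further: Gita, Paz, Nora (7 so far).
One step further: Haru (8 so far).
Nothing else is reachable below Yosef; 8 in all.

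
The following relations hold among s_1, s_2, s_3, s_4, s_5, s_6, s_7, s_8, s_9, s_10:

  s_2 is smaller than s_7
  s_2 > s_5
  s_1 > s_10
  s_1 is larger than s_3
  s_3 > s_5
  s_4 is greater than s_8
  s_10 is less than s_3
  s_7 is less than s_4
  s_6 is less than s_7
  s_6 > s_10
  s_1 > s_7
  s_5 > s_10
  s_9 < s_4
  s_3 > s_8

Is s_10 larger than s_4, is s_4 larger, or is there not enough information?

Chaining the given relations: s_10 < s_5 < s_2 < s_7 < s_4.
So s_4 is larger.

s_4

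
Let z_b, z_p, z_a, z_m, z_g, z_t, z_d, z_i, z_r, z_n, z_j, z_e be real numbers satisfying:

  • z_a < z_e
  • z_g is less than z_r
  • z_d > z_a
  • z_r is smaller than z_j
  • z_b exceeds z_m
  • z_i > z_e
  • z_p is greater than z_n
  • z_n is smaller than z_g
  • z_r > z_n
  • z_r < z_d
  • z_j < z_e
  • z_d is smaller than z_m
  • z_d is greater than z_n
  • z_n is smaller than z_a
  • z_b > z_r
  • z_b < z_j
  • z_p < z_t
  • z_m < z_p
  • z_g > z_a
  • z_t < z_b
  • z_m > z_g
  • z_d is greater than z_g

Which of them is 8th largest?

Chaining the given pairs: z_n < z_a < z_g < z_r < z_d < z_m < z_p < z_t < z_b < z_j < z_e < z_i.
The 8th largest is z_d.

z_d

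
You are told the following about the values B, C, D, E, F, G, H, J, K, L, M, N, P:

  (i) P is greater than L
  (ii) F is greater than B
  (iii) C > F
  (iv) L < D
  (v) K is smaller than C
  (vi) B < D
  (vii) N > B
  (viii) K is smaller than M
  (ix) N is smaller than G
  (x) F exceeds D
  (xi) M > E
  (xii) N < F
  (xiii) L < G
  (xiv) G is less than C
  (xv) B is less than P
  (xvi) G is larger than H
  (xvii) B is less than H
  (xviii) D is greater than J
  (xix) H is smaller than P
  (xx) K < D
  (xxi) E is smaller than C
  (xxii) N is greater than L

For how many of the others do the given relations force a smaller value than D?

4

From D the given relations immediately reach B, L, J, K.
No other element is forced below D by the given relations, so the count is 4.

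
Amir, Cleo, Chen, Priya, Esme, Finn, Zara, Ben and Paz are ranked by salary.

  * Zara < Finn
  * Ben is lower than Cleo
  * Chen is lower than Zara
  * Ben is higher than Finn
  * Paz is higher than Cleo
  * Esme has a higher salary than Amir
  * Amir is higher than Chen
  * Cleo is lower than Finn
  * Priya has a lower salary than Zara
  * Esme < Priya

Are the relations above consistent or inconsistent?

inconsistent

We have Cleo < Finn stated directly, yet also Finn < Ben < Cleo by chaining the others — so Finn < Cleo. Contradiction.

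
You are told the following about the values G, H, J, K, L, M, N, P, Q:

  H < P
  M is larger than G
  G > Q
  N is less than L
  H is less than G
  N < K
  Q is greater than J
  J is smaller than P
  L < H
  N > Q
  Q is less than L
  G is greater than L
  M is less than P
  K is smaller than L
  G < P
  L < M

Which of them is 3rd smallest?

N

Chaining the given pairs: J < Q < N < K < L < H < G < M < P.
The 3rd smallest is N.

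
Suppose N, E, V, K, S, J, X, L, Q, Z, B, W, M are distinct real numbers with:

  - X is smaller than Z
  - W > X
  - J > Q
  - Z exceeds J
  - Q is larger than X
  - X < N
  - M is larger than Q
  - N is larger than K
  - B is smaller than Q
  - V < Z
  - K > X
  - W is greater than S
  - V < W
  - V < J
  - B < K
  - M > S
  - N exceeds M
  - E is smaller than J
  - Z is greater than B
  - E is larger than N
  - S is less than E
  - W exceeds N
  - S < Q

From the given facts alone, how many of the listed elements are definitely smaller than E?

7

The elements the relations force below E are B, X, S, Q, M, K, N — no chain reaches any other.
That is 7.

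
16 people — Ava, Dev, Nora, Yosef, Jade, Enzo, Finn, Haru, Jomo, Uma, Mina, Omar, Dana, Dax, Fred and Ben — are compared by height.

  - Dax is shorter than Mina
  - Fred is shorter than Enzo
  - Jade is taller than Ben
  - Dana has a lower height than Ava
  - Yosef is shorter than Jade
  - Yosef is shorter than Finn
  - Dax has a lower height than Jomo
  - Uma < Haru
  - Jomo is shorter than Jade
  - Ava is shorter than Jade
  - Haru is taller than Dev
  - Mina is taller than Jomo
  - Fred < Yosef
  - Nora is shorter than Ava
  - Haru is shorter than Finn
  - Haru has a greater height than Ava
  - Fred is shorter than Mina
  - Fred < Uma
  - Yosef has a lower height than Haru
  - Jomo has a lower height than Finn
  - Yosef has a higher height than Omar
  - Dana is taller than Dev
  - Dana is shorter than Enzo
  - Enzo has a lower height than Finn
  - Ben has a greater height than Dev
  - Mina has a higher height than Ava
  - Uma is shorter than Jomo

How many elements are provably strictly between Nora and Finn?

2

Chaining upward from Nora reaches: Ava, Haru, Jade, Mina.
Chaining downward from Finn reaches: Omar, Fred, Dev, Dana, Yosef, Enzo, Uma, Dax, Jomo, Ava, Haru.
Strictly between Nora and Finn are those in both lists: Ava, Haru — 2 elements.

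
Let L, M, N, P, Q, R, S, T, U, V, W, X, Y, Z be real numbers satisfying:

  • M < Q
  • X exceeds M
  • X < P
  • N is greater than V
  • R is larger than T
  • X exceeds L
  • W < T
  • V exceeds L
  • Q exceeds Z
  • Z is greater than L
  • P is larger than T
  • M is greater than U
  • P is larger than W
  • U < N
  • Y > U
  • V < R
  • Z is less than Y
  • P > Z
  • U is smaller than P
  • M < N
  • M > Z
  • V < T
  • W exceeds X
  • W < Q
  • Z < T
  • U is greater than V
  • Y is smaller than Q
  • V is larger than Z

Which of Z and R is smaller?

Z

The relevant relations are Z < V; V < U; U < M; M < X; X < W; W < T; T < R.
Chaining these gives Z < V < U < M < X < W < T < R.
So Z < R; Z is the smaller of the two.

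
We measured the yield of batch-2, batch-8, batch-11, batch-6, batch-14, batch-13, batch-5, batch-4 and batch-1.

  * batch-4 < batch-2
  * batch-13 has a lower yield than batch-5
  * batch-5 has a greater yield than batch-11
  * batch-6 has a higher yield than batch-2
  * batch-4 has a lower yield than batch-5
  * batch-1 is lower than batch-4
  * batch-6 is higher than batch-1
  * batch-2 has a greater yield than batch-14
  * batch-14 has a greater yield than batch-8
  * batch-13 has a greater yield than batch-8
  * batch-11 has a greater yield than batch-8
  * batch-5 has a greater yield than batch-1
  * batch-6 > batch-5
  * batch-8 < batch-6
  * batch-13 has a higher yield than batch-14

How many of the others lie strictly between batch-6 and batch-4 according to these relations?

2

Chaining upward from batch-4 reaches: batch-2, batch-5.
Chaining downward from batch-6 reaches: batch-1, batch-8, batch-14, batch-11, batch-13, batch-2, batch-5.
Strictly between batch-4 and batch-6 are those in both lists: batch-2, batch-5 — 2 elements.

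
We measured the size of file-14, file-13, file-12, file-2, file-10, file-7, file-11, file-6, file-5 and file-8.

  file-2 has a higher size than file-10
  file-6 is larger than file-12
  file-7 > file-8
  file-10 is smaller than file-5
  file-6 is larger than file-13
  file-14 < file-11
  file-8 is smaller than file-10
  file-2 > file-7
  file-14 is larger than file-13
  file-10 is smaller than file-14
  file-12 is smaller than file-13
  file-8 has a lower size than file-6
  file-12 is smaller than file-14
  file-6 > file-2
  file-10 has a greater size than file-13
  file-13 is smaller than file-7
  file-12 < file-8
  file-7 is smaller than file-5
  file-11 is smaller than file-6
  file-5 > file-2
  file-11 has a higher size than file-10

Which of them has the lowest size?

Chaining upward from file-12: directly above it, file-8, file-13, file-14, file-6; then file-10, file-7, file-11; then file-2, file-5.
That covers every other element, and nothing is given below file-12, so file-12 is the lowest size.

file-12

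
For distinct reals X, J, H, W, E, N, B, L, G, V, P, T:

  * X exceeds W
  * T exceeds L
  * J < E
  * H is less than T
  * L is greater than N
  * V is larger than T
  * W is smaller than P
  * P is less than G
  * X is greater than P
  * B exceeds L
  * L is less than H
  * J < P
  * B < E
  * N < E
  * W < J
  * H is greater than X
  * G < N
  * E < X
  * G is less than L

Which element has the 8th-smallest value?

E

Piecing the relations together gives one ordering: W < J < P < G < N < L < B < E < X < H < T < V.
The 8th smallest is E.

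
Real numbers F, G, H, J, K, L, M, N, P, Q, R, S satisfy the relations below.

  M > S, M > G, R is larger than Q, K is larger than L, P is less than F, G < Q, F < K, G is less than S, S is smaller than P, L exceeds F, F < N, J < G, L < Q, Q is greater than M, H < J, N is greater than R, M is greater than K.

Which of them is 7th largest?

Piecing the relations together gives one ordering: H < J < G < S < P < F < L < K < M < Q < R < N.
Counting 7 from the largest end gives F.

F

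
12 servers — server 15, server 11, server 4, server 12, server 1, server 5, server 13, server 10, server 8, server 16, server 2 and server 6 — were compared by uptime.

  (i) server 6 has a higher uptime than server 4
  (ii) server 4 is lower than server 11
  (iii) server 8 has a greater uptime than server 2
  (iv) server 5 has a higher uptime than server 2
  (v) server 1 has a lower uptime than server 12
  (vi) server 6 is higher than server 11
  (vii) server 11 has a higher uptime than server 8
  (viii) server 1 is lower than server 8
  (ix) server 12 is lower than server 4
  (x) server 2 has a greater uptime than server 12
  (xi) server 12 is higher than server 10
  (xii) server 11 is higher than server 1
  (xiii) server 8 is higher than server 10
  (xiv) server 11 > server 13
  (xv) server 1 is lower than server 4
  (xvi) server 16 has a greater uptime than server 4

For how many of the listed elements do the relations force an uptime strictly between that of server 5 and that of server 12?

The relations place server 12 below server 5. An element lies strictly between them when it is forced above server 12 and also forced below server 5.
Above server 12: {server 2, server 4, server 8, server 16, server 11, server 6}. Below server 5: {server 1, server 10, server 2}.
Intersection: {server 2} — 1.

1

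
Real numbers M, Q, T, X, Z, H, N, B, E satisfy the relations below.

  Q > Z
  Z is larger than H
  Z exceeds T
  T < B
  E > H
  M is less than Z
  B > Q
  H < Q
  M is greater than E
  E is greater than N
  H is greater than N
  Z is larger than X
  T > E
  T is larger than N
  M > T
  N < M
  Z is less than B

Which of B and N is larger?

Link the given pairs in sequence: N < H; H < E; E < T; T < M; M < Z; Z < Q; Q < B.
Together: N < H < E < T < M < Z < Q < B.
So N < B; B is the larger of the two.

B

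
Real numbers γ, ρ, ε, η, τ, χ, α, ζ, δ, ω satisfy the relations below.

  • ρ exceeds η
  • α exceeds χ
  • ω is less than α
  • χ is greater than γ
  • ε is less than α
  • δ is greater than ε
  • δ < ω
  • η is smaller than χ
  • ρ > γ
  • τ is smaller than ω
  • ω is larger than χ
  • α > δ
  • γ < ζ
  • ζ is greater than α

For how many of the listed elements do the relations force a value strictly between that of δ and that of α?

1

The relations place δ below α. An element lies strictly between them when it is forced above δ and also forced below α.
Above δ: {ω, ζ}. Below α: {τ, η, γ, ε, χ, ω}.
Intersection: {ω} — 1.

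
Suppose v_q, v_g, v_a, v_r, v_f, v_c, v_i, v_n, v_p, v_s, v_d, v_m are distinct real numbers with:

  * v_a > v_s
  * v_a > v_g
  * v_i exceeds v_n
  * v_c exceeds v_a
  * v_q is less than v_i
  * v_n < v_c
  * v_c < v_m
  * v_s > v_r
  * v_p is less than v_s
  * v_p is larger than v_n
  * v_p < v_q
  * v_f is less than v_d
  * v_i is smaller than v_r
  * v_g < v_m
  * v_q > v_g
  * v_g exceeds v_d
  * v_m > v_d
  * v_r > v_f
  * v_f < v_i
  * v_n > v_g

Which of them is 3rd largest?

The consecutive relations fix a unique order: v_f < v_d < v_g < v_n < v_p < v_q < v_i < v_r < v_s < v_a < v_c < v_m.
Counting 3 from the largest end gives v_a.

v_a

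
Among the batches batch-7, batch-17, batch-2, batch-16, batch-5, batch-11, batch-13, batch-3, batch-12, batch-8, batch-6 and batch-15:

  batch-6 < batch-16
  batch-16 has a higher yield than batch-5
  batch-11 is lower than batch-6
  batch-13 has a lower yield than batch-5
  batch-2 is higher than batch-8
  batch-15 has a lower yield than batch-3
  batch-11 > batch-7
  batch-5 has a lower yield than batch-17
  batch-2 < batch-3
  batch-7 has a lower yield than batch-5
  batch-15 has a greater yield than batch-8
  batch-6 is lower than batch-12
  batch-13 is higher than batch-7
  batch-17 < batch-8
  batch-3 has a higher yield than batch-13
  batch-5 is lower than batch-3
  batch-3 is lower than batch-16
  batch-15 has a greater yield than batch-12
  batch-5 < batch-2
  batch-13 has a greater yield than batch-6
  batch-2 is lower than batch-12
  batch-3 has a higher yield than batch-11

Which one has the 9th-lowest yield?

Chaining the given pairs: batch-7 < batch-11 < batch-6 < batch-13 < batch-5 < batch-17 < batch-8 < batch-2 < batch-12 < batch-15 < batch-3 < batch-16.
Counting 9 from the smallest end gives batch-12.

batch-12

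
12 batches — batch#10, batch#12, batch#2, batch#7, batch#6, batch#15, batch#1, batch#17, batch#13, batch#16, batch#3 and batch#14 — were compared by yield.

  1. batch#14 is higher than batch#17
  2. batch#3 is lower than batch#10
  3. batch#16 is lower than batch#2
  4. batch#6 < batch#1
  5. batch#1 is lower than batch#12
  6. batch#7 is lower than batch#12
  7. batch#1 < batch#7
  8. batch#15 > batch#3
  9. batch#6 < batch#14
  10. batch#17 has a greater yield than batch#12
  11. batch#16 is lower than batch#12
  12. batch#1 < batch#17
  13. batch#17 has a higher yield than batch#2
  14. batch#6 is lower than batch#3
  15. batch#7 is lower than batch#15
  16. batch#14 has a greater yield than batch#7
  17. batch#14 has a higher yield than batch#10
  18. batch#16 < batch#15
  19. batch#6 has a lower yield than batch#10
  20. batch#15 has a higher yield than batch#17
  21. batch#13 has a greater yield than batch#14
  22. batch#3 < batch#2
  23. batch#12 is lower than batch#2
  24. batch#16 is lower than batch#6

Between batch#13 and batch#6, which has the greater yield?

The relevant relations are batch#6 < batch#1; batch#1 < batch#7; batch#7 < batch#12; batch#12 < batch#17; batch#17 < batch#14; batch#14 < batch#13.
Together: batch#6 < batch#1 < batch#7 < batch#12 < batch#17 < batch#14 < batch#13.
So batch#6 < batch#13; batch#13 is the higher of the two.

batch#13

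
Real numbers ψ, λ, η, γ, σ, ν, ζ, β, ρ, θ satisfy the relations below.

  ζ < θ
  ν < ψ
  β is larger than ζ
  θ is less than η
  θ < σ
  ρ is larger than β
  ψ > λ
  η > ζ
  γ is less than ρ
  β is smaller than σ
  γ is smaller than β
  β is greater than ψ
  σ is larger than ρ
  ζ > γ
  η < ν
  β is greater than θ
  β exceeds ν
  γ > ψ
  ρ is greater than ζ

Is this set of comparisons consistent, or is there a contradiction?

We have ν < ψ stated directly, yet also ψ < γ < ζ < θ < η < ν by chaining the others — so ψ < ν. Contradiction.

inconsistent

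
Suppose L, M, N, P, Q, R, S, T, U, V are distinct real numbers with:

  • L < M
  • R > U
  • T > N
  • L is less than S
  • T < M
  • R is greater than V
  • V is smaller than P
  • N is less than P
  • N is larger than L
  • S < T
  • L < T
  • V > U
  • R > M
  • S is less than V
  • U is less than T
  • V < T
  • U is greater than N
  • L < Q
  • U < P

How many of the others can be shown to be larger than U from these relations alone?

Directly above U: V, T, P, R.
One step further: M (5 so far).
Nothing else is reachable above U; 5 in all.

5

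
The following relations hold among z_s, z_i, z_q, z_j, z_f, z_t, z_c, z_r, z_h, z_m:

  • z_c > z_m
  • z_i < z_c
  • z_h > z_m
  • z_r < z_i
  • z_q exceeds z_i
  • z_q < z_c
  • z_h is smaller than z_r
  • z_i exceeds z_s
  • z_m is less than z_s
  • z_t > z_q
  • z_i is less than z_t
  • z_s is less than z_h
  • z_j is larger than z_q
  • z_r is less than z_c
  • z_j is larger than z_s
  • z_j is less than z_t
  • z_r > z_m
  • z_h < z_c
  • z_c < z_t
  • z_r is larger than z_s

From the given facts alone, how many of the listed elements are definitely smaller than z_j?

6

Directly below z_j: z_s, z_q.
One step further: z_m, z_i (4 so far).
One step further: z_r (5 so far).
One step further: z_h (6 so far).
No other element is forced below z_j by the given relations, so the count is 6.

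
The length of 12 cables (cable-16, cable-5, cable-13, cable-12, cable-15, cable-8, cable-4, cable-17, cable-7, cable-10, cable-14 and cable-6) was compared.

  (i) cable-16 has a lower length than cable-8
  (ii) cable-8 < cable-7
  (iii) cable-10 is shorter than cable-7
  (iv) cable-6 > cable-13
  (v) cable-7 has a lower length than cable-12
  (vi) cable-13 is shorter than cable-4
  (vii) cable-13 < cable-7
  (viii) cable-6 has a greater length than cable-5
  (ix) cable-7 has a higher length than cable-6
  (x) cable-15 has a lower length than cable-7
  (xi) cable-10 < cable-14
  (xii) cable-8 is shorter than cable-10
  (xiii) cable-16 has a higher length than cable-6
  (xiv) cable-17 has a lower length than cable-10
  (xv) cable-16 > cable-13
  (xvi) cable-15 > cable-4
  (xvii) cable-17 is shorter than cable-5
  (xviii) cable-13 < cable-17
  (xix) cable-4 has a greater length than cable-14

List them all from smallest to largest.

Nothing is placed below cable-13, so it is least; from there cable-13 < cable-17; cable-17 < cable-5; cable-5 < cable-6; cable-6 < cable-16; cable-16 < cable-8; cable-8 < cable-10; cable-10 < cable-14; cable-14 < cable-4; cable-4 < cable-15; cable-15 < cable-7; cable-7 < cable-12, each given directly.

cable-13 < cable-17 < cable-5 < cable-6 < cable-16 < cable-8 < cable-10 < cable-14 < cable-4 < cable-15 < cable-7 < cable-12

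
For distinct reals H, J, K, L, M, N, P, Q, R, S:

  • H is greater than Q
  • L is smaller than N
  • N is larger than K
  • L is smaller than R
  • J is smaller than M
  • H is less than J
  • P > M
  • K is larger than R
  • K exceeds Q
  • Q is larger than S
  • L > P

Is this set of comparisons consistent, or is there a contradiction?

The single ordering S < Q < H < J < M < P < L < R < K < N satisfies every listed relation, so no contradiction arises.

consistent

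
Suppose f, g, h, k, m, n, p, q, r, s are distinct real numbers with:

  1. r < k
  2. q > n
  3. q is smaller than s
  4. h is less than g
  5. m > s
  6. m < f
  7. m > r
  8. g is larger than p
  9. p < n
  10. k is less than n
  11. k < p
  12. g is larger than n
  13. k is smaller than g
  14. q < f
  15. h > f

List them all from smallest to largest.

r < k < p < n < q < s < m < f < h < g

Nothing is placed below r, so it is least; from there r < k; k < p; p < n; n < q; q < s; s < m; m < f; f < h; h < g, each given directly.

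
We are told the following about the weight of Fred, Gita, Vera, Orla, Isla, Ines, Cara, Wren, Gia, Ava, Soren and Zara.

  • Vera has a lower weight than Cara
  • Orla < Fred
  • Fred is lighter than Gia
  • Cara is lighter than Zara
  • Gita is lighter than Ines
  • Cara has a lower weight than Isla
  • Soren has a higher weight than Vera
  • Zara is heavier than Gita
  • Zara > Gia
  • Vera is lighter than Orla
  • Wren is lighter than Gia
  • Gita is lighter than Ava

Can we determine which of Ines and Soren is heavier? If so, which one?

undetermined

Following every chain through Ines: below Ines we get Gita.
Soren is not reached, and no chain runs the other way from Soren to Ines.
So the given relations leave the order of Ines and Soren undetermined.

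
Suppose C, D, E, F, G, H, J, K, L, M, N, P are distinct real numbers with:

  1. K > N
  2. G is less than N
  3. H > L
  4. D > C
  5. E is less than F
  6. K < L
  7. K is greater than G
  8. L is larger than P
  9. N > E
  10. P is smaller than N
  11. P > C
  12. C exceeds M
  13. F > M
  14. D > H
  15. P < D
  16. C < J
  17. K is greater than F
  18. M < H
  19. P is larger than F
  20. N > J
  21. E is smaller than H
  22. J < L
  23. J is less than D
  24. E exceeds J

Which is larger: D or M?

D

Chaining the given relations: M < C < J < E < F < P < N < K < L < H < D.
So M < D; D is the larger of the two.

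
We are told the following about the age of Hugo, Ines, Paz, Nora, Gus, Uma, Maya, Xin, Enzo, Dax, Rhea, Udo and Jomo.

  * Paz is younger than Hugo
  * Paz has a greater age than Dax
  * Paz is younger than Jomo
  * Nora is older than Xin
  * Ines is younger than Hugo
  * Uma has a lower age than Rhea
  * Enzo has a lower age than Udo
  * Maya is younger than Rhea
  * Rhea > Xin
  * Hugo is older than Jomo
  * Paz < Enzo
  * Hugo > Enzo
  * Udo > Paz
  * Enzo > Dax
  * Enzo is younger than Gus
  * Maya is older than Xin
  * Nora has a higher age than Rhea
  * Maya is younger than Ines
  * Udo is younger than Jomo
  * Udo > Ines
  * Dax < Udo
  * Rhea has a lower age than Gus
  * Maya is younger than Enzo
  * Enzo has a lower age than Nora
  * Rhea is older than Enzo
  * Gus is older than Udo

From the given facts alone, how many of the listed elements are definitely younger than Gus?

9

The elements the relations force below Gus are Dax, Xin, Paz, Uma, Maya, Enzo, Rhea, Ines, Udo — no chain reaches any other.
That is 9.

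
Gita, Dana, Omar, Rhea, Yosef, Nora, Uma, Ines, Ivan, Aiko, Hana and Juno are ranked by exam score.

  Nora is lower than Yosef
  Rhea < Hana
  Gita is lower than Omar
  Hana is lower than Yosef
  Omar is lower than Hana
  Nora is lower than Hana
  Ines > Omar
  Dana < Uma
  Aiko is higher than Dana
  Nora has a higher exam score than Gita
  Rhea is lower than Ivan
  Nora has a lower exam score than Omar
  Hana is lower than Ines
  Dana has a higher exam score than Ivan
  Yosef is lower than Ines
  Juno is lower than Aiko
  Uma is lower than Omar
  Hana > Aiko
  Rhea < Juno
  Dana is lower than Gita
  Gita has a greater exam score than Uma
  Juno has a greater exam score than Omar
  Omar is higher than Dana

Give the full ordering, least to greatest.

Nothing is placed below Rhea, so it is least; from there Rhea < Ivan; Ivan < Dana; Dana < Uma; Uma < Gita; Gita < Nora; Nora < Omar; Omar < Juno; Juno < Aiko; Aiko < Hana; Hana < Yosef; Yosef < Ines, each given directly.

Rhea < Ivan < Dana < Uma < Gita < Nora < Omar < Juno < Aiko < Hana < Yosef < Ines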